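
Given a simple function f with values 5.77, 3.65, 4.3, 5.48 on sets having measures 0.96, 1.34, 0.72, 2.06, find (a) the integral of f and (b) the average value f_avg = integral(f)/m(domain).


Step 1: Integral = sum(value_i * measure_i)
= 5.77*0.96 + 3.65*1.34 + 4.3*0.72 + 5.48*2.06
= 5.5392 + 4.891 + 3.096 + 11.2888
= 24.815
Step 2: Total measure of domain = 0.96 + 1.34 + 0.72 + 2.06 = 5.08
Step 3: Average value = 24.815 / 5.08 = 4.884843


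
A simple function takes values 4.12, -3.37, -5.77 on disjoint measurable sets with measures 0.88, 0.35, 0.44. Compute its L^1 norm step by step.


Step 1: Compute |f_i|^1 for each value:
  |4.12|^1 = 4.12
  |-3.37|^1 = 3.37
  |-5.77|^1 = 5.77
Step 2: Multiply by measures and sum:
  4.12 * 0.88 = 3.6256
  3.37 * 0.35 = 1.1795
  5.77 * 0.44 = 2.5388
Sum = 3.6256 + 1.1795 + 2.5388 = 7.3439
Step 3: Take the p-th root:
||f||_1 = (7.3439)^(1/1) = 7.3439


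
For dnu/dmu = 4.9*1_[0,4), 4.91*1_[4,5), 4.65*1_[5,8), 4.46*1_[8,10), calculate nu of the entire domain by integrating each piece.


Integrate each piece of the Radon-Nikodym derivative:
Step 1: integral_0^4 4.9 dx = 4.9*(4-0) = 4.9*4 = 19.6
Step 2: integral_4^5 4.91 dx = 4.91*(5-4) = 4.91*1 = 4.91
Step 3: integral_5^8 4.65 dx = 4.65*(8-5) = 4.65*3 = 13.95
Step 4: integral_8^10 4.46 dx = 4.46*(10-8) = 4.46*2 = 8.92
Total: 19.6 + 4.91 + 13.95 + 8.92 = 47.38


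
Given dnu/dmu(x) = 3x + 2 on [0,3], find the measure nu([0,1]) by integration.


nu(A) = integral_A (dnu/dmu) dmu = integral_0^1 (3x + 2) dx
Step 1: Antiderivative F(x) = (3/2)x^2 + 2x
Step 2: F(1) = (3/2)*1^2 + 2*1 = 1.5 + 2 = 3.5
Step 3: F(0) = (3/2)*0^2 + 2*0 = 0.0 + 0 = 0.0
Step 4: nu([0,1]) = F(1) - F(0) = 3.5 - 0.0 = 3.5


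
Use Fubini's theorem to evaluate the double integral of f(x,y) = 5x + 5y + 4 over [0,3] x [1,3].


By Fubini, integrate in x first, then y.
Step 1: Fix y, integrate over x in [0,3]:
  integral(5x + 5y + 4, x=0..3)
  = 5*(3^2 - 0^2)/2 + (5y + 4)*(3 - 0)
  = 22.5 + (5y + 4)*3
  = 22.5 + 15y + 12
  = 34.5 + 15y
Step 2: Integrate over y in [1,3]:
  integral(34.5 + 15y, y=1..3)
  = 34.5*2 + 15*(3^2 - 1^2)/2
  = 69 + 60
  = 129


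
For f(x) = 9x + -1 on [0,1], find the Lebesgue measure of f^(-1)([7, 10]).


f^(-1)([7, 10]) = {x : 7 <= 9x + -1 <= 10}
Solving: (7 - -1)/9 <= x <= (10 - -1)/9
= [0.888889, 1.222222]
Intersecting with [0,1]: [0.888889, 1]
Measure = 1 - 0.888889 = 0.111111


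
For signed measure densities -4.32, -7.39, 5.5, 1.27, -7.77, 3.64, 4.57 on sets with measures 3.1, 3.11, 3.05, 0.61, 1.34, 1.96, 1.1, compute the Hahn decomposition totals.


Step 1: Compute signed measure on each set:
  Set 1: -4.32 * 3.1 = -13.392
  Set 2: -7.39 * 3.11 = -22.9829
  Set 3: 5.5 * 3.05 = 16.775
  Set 4: 1.27 * 0.61 = 0.7747
  Set 5: -7.77 * 1.34 = -10.4118
  Set 6: 3.64 * 1.96 = 7.1344
  Set 7: 4.57 * 1.1 = 5.027
Step 2: Total signed measure = (-13.392) + (-22.9829) + (16.775) + (0.7747) + (-10.4118) + (7.1344) + (5.027)
     = -17.0756
Step 3: Positive part mu+(X) = sum of positive contributions = 29.7111
Step 4: Negative part mu-(X) = |sum of negative contributions| = 46.7867


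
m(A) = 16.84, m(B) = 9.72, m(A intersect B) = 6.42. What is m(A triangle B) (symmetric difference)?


m(A Delta B) = m(A) + m(B) - 2*m(A n B)
= 16.84 + 9.72 - 2*6.42
= 16.84 + 9.72 - 12.84
= 13.72


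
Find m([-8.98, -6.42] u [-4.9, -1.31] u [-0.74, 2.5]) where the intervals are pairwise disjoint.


For pairwise disjoint intervals, m(union) = sum of lengths.
= (-6.42 - -8.98) + (-1.31 - -4.9) + (2.5 - -0.74)
= 2.56 + 3.59 + 3.24
= 9.39


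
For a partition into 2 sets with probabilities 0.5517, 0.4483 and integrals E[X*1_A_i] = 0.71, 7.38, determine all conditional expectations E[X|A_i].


For each cell A_i: E[X|A_i] = E[X*1_A_i] / P(A_i)
Step 1: E[X|A_1] = 0.71 / 0.5517 = 1.286931
Step 2: E[X|A_2] = 7.38 / 0.4483 = 16.46219
Verification: E[X] = sum E[X*1_A_i] = 0.71 + 7.38 = 8.09


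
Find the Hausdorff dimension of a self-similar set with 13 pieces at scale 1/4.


For a self-similar set with N copies scaled by 1/r:
dim_H = log(N)/log(r) = log(13)/log(4)
= 2.564949/1.386294
= 1.85022


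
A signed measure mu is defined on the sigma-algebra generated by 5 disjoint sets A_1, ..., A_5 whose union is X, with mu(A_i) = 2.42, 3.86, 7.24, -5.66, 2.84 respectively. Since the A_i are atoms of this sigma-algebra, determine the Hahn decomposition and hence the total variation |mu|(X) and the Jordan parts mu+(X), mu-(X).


Step 1: Every measurable set is a union of atoms (the cells / points), so a Hahn decomposition is
  obtained by grouping atoms by sign: P = union of atoms with mu > 0, N = union of the remaining atoms.
  Atoms in P (indices): 1, 2, 3, 5;  atoms in N (indices): 4
  Positive values: 2.42, 3.86, 7.24, 2.84
  Negative values: -5.66
Step 2: mu+(X) = mu(P) = sum of positive atom values = 16.36
Step 3: mu-(X) = -mu(N) = sum of |negative atom values| = 5.66
Step 4: |mu|(X) = mu+(X) + mu-(X) = 16.36 + 5.66 = 22.02


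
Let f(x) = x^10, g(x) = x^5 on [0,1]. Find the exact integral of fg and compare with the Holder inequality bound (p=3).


Step 1: Exact integral of f*g = integral(x^15, 0, 1) = 1/16
     = 0.0625
Step 2: Holder bound with p=3, q=1.5:
  ||f||_p = (integral x^30 dx)^(1/3) = (1/31)^(1/3) = 0.318331
  ||g||_q = (integral x^7.5 dx)^(1/1.5) = (1/8.5)^(1/1.5) = 0.240097
Step 3: Holder bound = ||f||_p * ||g||_q = 0.318331 * 0.240097 = 0.076431
Verification: 0.0625 <= 0.076431 (Holder holds)


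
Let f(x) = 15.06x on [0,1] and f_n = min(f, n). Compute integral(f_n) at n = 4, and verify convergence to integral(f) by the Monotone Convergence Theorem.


f(x) = 15.06x on [0,1]; f_n(x) = min(15.06x, n). At n = 4:
Step 1: f(x) reaches 4 at x = 4/15.06 = 0.265604
Step 2: integral(f_4) = integral(15.06x, 0, 0.265604) + integral(4, 0.265604, 1)
       = 15.06*0.265604^2/2 + 4*(1 - 0.265604)
       = 0.531208 + 2.937583
       = 3.468792
Step 3: As n -> infinity, f_n increases to f, so by MCT integral(f_n) -> integral(f) = 15.06/2 = 7.53.
Convergence: integral(f_4) = 3.468792 -> 7.53 as n -> infinity


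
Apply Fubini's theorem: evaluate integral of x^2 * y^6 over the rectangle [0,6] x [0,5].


By Fubini's theorem, the double integral factors as a product of single integrals:
Step 1: integral_0^6 x^2 dx = [x^3/3] from 0 to 6
     = 6^3/3 = 72
Step 2: integral_0^5 y^6 dy = [y^7/7] from 0 to 5
     = 5^7/7 = 11160.714286
Step 3: Double integral = 72 * 11160.714286 = 803571.428571


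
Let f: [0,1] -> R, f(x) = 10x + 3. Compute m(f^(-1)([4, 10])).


f^(-1)([4, 10]) = {x : 4 <= 10x + 3 <= 10}
Solving: (4 - 3)/10 <= x <= (10 - 3)/10
= [0.1, 0.7]
Intersecting with [0,1]: [0.1, 0.7]
Measure = 0.7 - 0.1 = 0.6


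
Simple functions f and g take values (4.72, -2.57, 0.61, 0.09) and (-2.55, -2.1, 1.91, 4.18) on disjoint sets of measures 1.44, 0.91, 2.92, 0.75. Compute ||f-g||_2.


Step 1: Compute differences f_i - g_i:
  4.72 - -2.55 = 7.27
  -2.57 - -2.1 = -0.47
  0.61 - 1.91 = -1.3
  0.09 - 4.18 = -4.09
Step 2: Compute |diff|^2 * measure for each set:
  |7.27|^2 * 1.44 = 52.8529 * 1.44 = 76.108176
  |-0.47|^2 * 0.91 = 0.2209 * 0.91 = 0.201019
  |-1.3|^2 * 2.92 = 1.69 * 2.92 = 4.9348
  |-4.09|^2 * 0.75 = 16.7281 * 0.75 = 12.546075
Step 3: Sum = 93.79007
Step 4: ||f-g||_2 = (93.79007)^(1/2) = 9.684527


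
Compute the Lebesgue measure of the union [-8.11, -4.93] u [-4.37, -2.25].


For pairwise disjoint intervals, m(union) = sum of lengths.
= (-4.93 - -8.11) + (-2.25 - -4.37)
= 3.18 + 2.12
= 5.3


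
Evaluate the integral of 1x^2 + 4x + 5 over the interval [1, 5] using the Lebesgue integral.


The Lebesgue integral of a Riemann-integrable function agrees with the Riemann integral.
Antiderivative F(x) = (1/3)x^3 + (4/2)x^2 + 5x
F(5) = (1/3)*5^3 + (4/2)*5^2 + 5*5
     = (1/3)*125 + (4/2)*25 + 5*5
     = 41.666667 + 50 + 25
     = 116.666667
F(1) = 7.333333
Integral = F(5) - F(1) = 116.666667 - 7.333333 = 109.333333


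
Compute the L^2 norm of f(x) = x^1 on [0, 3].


Step 1: ||f||_2 = (integral_0^3 |x^1|^2 dx)^(1/2)
     = (integral_0^3 x^2 dx)^(1/2)
Step 2: integral_0^3 x^2 dx = [x^3/(3)] from 0 to 3 = 3^3/3
     = 27/3 = 9
Step 3: ||f||_2 = (9)^(1/2) = 3


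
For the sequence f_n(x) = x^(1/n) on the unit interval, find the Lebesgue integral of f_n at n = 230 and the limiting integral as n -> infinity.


At n = 230: f_230(x) = x^(1/230).
Step 1: integral(x^(1/230), 0, 1) = [x^(1/230+1) / (1/230+1)] from 0 to 1
     = 1 / (1/230 + 1) = 1 / ((230+1)/230) = 230/(230+1)
     = 230/231 = 0.995671
Step 2: As n -> infinity, f_n(x) = x^(1/n) -> 1 for x in (0,1], and f_n is increasing in n.
By MCT, lim_n integral(f_n) = integral(lim_n f_n) = integral(1, 0, 1) = 1.
Step 3: Verify convergence: 230/231 = 0.995671 -> 1


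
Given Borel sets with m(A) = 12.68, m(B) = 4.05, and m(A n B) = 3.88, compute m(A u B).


By inclusion-exclusion: m(A u B) = m(A) + m(B) - m(A n B)
= 12.68 + 4.05 - 3.88
= 12.85


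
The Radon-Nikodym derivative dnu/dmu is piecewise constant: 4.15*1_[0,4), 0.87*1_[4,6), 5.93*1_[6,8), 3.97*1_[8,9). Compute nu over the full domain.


Integrate each piece of the Radon-Nikodym derivative:
Step 1: integral_0^4 4.15 dx = 4.15*(4-0) = 4.15*4 = 16.6
Step 2: integral_4^6 0.87 dx = 0.87*(6-4) = 0.87*2 = 1.74
Step 3: integral_6^8 5.93 dx = 5.93*(8-6) = 5.93*2 = 11.86
Step 4: integral_8^9 3.97 dx = 3.97*(9-8) = 3.97*1 = 3.97
Total: 16.6 + 1.74 + 11.86 + 3.97 = 34.17


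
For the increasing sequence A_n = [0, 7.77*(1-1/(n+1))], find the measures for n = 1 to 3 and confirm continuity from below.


By continuity of measure from below: if A_n increases to A, then m(A_n) -> m(A).
Here A = [0, 7.77], so m(A) = 7.77
Step 1: a_1 = 7.77*(1 - 1/2) = 3.885, m(A_1) = 3.885
Step 2: a_2 = 7.77*(1 - 1/3) = 5.18, m(A_2) = 5.18
Step 3: a_3 = 7.77*(1 - 1/4) = 5.8275, m(A_3) = 5.8275
Limit: m(A_n) -> m([0,7.77]) = 7.77


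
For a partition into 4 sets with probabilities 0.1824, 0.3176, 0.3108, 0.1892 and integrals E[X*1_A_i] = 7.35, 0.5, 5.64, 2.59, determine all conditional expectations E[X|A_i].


For each cell A_i: E[X|A_i] = E[X*1_A_i] / P(A_i)
Step 1: E[X|A_1] = 7.35 / 0.1824 = 40.296053
Step 2: E[X|A_2] = 0.5 / 0.3176 = 1.574307
Step 3: E[X|A_3] = 5.64 / 0.3108 = 18.146718
Step 4: E[X|A_4] = 2.59 / 0.1892 = 13.689218
Verification: E[X] = sum E[X*1_A_i] = 7.35 + 0.5 + 5.64 + 2.59 = 16.08


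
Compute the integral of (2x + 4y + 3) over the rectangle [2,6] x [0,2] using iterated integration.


By Fubini, integrate in x first, then y.
Step 1: Fix y, integrate over x in [2,6]:
  integral(2x + 4y + 3, x=2..6)
  = 2*(6^2 - 2^2)/2 + (4y + 3)*(6 - 2)
  = 32 + (4y + 3)*4
  = 32 + 16y + 12
  = 44 + 16y
Step 2: Integrate over y in [0,2]:
  integral(44 + 16y, y=0..2)
  = 44*2 + 16*(2^2 - 0^2)/2
  = 88 + 32
  = 120


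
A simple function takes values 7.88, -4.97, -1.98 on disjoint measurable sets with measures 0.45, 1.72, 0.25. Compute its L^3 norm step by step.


Step 1: Compute |f_i|^3 for each value:
  |7.88|^3 = 489.303872
  |-4.97|^3 = 122.763473
  |-1.98|^3 = 7.762392
Step 2: Multiply by measures and sum:
  489.303872 * 0.45 = 220.186742
  122.763473 * 1.72 = 211.153174
  7.762392 * 0.25 = 1.940598
Sum = 220.186742 + 211.153174 + 1.940598 = 433.280514
Step 3: Take the p-th root:
||f||_3 = (433.280514)^(1/3) = 7.566988


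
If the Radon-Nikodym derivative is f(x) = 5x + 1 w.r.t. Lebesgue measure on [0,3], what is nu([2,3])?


nu(A) = integral_A (dnu/dmu) dmu = integral_2^3 (5x + 1) dx
Step 1: Antiderivative F(x) = (5/2)x^2 + 1x
Step 2: F(3) = (5/2)*3^2 + 1*3 = 22.5 + 3 = 25.5
Step 3: F(2) = (5/2)*2^2 + 1*2 = 10 + 2 = 12
Step 4: nu([2,3]) = F(3) - F(2) = 25.5 - 12 = 13.5


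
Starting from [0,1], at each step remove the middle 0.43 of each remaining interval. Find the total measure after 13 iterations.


Step 1: At each step, fraction remaining = 1 - 0.43 = 0.57
Step 2: After 13 steps, measure = (0.57)^13
Result = 6.704604e-04


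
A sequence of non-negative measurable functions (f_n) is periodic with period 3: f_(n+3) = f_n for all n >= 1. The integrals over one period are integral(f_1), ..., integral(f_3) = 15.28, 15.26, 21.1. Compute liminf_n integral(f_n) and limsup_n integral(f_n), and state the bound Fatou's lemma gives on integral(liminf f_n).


The sequence (integral(f_n)) is periodic with period 3, repeating the values 15.28, 15.26, 21.1 indefinitely.
Step 1: For a periodic sequence, every tail (a_m, a_(m+1), ...) contains all 3 period values infinitely often.
Step 2: Hence inf of every tail = min of the period values = min(15.28, 15.26, 21.1) = 15.26.
        liminf_n integral(f_n) = sup over m of (inf of tail from m) = 15.26.
Step 3: Similarly sup of every tail = max of the period values = 21.1.
        limsup_n integral(f_n) = 21.1.
Step 4: Fatou's lemma: integral(liminf_n f_n) <= liminf_n integral(f_n) = 15.26.
        So the integral of the pointwise liminf is at most 15.26.


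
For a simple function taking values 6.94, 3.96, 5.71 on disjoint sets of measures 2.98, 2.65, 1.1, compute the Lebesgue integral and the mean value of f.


Step 1: Integral = sum(value_i * measure_i)
= 6.94*2.98 + 3.96*2.65 + 5.71*1.1
= 20.6812 + 10.494 + 6.281
= 37.4562
Step 2: Total measure of domain = 2.98 + 2.65 + 1.1 = 6.73
Step 3: Average value = 37.4562 / 6.73 = 5.565557


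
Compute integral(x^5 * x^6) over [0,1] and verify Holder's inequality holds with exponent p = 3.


Step 1: Exact integral of f*g = integral(x^11, 0, 1) = 1/12
     = 0.083333
Step 2: Holder bound with p=3, q=1.5:
  ||f||_p = (integral x^15 dx)^(1/3) = (1/16)^(1/3) = 0.39685
  ||g||_q = (integral x^9 dx)^(1/1.5) = (1/10)^(1/1.5) = 0.215443
Step 3: Holder bound = ||f||_p * ||g||_q = 0.39685 * 0.215443 = 0.085499
Verification: 0.083333 <= 0.085499 (Holder holds)


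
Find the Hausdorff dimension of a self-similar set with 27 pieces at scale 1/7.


For a self-similar set with N copies scaled by 1/r:
dim_H = log(N)/log(r) = log(27)/log(7)
= 3.295837/1.94591
= 1.693725


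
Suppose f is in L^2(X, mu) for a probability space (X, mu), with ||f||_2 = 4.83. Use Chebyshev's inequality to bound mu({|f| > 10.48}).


Chebyshev/Markov inequality: mu(|f| > eps) <= (||f||_p / eps)^p
Step 1: ||f||_2 / eps = 4.83 / 10.48 = 0.460878
Step 2: Raise to power p = 2:
  (0.460878)^2 = 0.212408
Step 3: Therefore mu(|f| > 10.48) <= 0.212408


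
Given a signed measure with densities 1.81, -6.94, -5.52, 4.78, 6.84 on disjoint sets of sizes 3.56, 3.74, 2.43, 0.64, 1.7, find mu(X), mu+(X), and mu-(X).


Step 1: Compute signed measure on each set:
  Set 1: 1.81 * 3.56 = 6.4436
  Set 2: -6.94 * 3.74 = -25.9556
  Set 3: -5.52 * 2.43 = -13.4136
  Set 4: 4.78 * 0.64 = 3.0592
  Set 5: 6.84 * 1.7 = 11.628
Step 2: Total signed measure = (6.4436) + (-25.9556) + (-13.4136) + (3.0592) + (11.628)
     = -18.2384
Step 3: Positive part mu+(X) = sum of positive contributions = 21.1308
Step 4: Negative part mu-(X) = |sum of negative contributions| = 39.3692


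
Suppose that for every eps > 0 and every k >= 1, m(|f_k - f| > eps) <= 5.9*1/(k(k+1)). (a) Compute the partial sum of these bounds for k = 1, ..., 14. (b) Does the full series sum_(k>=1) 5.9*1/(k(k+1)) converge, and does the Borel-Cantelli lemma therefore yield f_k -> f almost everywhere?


Step 1: List the terms 5.9*1/(k(k+1)) for k = 1 to 14:
  k=1: 2.95
  k=2: 0.983333
  k=3: 0.491667
  k=4: 0.295
  k=5: 0.196667
  k=6: 0.140476
  k=7: 0.105357
  k=8: 0.081944
  k=9: 0.065556
  k=10: 0.053636
  k=11: 0.044697
  k=12: 0.037821
  k=13: 0.032418
  k=14: 0.028095
Step 2: Partial sum = 2.95 + 0.983333 + 0.491667 + 0.295 + 0.196667 + 0.140476 + 0.105357 + 0.081944 + 0.065556 + 0.053636 + 0.044697 + 0.037821 + 0.032418 + 0.028095
     = 5.506667
Step 3: The full series sum_(k>=1) 5.9*1/(k(k+1)) converges (telescoping series sum 1/(k(k+1)) = 1; a constant multiple of a convergent series converges).
Step 4: Fix eps > 0. Since sum_k m(|f_k - f| > eps) < infinity, the Borel-Cantelli lemma gives
        m(limsup_k {|f_k - f| > eps}) = 0, i.e. for a.e. x, |f_k(x) - f(x)| <= eps for all large k.
        Applying this with eps = 1/j for j = 1, 2, ... and intersecting the countably many full-measure sets,
        for a.e. x we get limsup_k |f_k(x) - f(x)| <= 1/j for every j, hence f_k -> f almost everywhere.
Conclusion: series converges; Borel-Cantelli yields f_k -> f a.e.


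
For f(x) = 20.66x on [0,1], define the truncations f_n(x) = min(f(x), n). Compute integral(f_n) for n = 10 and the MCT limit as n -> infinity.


f(x) = 20.66x on [0,1]; f_n(x) = min(20.66x, n). At n = 10:
Step 1: f(x) reaches 10 at x = 10/20.66 = 0.484027
Step 2: integral(f_10) = integral(20.66x, 0, 0.484027) + integral(10, 0.484027, 1)
       = 20.66*0.484027^2/2 + 10*(1 - 0.484027)
       = 2.420136 + 5.159729
       = 7.579864
Step 3: As n -> infinity, f_n increases to f, so by MCT integral(f_n) -> integral(f) = 20.66/2 = 10.33.
Convergence: integral(f_10) = 7.579864 -> 10.33 as n -> infinity


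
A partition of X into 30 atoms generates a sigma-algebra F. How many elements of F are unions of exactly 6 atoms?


Each element of F is a union of some subset of the 30 atoms.
Elements that are unions of exactly 6 atoms correspond to 6-element subsets of the 30 atoms.
Count = C(30, 6) = 30! / (6! * 24!) = 593775.


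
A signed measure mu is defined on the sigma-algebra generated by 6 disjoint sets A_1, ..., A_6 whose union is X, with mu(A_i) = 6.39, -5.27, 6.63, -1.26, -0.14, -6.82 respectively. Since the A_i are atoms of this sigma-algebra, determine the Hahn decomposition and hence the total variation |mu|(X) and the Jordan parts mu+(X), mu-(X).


Step 1: Every measurable set is a union of atoms (the cells / points), so a Hahn decomposition is
  obtained by grouping atoms by sign: P = union of atoms with mu > 0, N = union of the remaining atoms.
  Atoms in P (indices): 1, 3;  atoms in N (indices): 2, 4, 5, 6
  Positive values: 6.39, 6.63
  Negative values: -5.27, -1.26, -0.14, -6.82
Step 2: mu+(X) = mu(P) = sum of positive atom values = 13.02
Step 3: mu-(X) = -mu(N) = sum of |negative atom values| = 13.49
Step 4: |mu|(X) = mu+(X) + mu-(X) = 13.02 + 13.49 = 26.51


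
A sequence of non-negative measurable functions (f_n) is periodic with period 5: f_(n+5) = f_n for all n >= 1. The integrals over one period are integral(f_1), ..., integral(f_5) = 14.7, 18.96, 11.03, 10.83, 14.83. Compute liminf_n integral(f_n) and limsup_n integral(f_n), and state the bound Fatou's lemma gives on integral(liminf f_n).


The sequence (integral(f_n)) is periodic with period 5, repeating the values 14.7, 18.96, 11.03, 10.83, 14.83 indefinitely.
Step 1: For a periodic sequence, every tail (a_m, a_(m+1), ...) contains all 5 period values infinitely often.
Step 2: Hence inf of every tail = min of the period values = min(14.7, 18.96, 11.03, 10.83, 14.83) = 10.83.
        liminf_n integral(f_n) = sup over m of (inf of tail from m) = 10.83.
Step 3: Similarly sup of every tail = max of the period values = 18.96.
        limsup_n integral(f_n) = 18.96.
Step 4: Fatou's lemma: integral(liminf_n f_n) <= liminf_n integral(f_n) = 10.83.
        So the integral of the pointwise liminf is at most 10.83.


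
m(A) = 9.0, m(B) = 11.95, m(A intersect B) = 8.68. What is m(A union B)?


By inclusion-exclusion: m(A u B) = m(A) + m(B) - m(A n B)
= 9.0 + 11.95 - 8.68
= 12.27


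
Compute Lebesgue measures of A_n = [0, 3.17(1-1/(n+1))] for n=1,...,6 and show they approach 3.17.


By continuity of measure from below: if A_n increases to A, then m(A_n) -> m(A).
Here A = [0, 3.17], so m(A) = 3.17
Step 1: a_1 = 3.17*(1 - 1/2) = 1.585, m(A_1) = 1.585
Step 2: a_2 = 3.17*(1 - 1/3) = 2.1133, m(A_2) = 2.1133
Step 3: a_3 = 3.17*(1 - 1/4) = 2.3775, m(A_3) = 2.3775
Step 4: a_4 = 3.17*(1 - 1/5) = 2.536, m(A_4) = 2.536
Step 5: a_5 = 3.17*(1 - 1/6) = 2.6417, m(A_5) = 2.6417
Step 6: a_6 = 3.17*(1 - 1/7) = 2.7171, m(A_6) = 2.7171
Limit: m(A_n) -> m([0,3.17]) = 3.17


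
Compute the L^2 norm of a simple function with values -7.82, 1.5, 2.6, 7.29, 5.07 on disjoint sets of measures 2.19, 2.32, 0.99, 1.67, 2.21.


Step 1: Compute |f_i|^2 for each value:
  |-7.82|^2 = 61.1524
  |1.5|^2 = 2.25
  |2.6|^2 = 6.76
  |7.29|^2 = 53.1441
  |5.07|^2 = 25.7049
Step 2: Multiply by measures and sum:
  61.1524 * 2.19 = 133.923756
  2.25 * 2.32 = 5.22
  6.76 * 0.99 = 6.6924
  53.1441 * 1.67 = 88.750647
  25.7049 * 2.21 = 56.807829
Sum = 133.923756 + 5.22 + 6.6924 + 88.750647 + 56.807829 = 291.394632
Step 3: Take the p-th root:
||f||_2 = (291.394632)^(1/2) = 17.070285


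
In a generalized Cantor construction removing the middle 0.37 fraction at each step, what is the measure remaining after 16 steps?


Step 1: At each step, fraction remaining = 1 - 0.37 = 0.63
Step 2: After 16 steps, measure = (0.63)^16
Result = 6.158129e-04


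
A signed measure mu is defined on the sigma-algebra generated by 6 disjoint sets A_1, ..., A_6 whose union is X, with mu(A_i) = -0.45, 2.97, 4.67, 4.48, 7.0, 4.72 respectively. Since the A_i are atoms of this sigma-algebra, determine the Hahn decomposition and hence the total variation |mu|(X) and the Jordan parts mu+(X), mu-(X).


Step 1: Every measurable set is a union of atoms (the cells / points), so a Hahn decomposition is
  obtained by grouping atoms by sign: P = union of atoms with mu > 0, N = union of the remaining atoms.
  Atoms in P (indices): 2, 3, 4, 5, 6;  atoms in N (indices): 1
  Positive values: 2.97, 4.67, 4.48, 7, 4.72
  Negative values: -0.45
Step 2: mu+(X) = mu(P) = sum of positive atom values = 23.84
Step 3: mu-(X) = -mu(N) = sum of |negative atom values| = 0.45
Step 4: |mu|(X) = mu+(X) + mu-(X) = 23.84 + 0.45 = 24.29


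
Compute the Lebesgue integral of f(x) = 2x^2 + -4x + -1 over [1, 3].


The Lebesgue integral of a Riemann-integrable function agrees with the Riemann integral.
Antiderivative F(x) = (2/3)x^3 + (-4/2)x^2 + -1x
F(3) = (2/3)*3^3 + (-4/2)*3^2 + -1*3
     = (2/3)*27 + (-4/2)*9 + -1*3
     = 18 + -18 + -3
     = -3
F(1) = -2.333333
Integral = F(3) - F(1) = -3 - -2.333333 = -0.666667


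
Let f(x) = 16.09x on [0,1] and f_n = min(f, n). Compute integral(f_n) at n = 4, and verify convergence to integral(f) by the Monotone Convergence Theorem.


f(x) = 16.09x on [0,1]; f_n(x) = min(16.09x, n). At n = 4:
Step 1: f(x) reaches 4 at x = 4/16.09 = 0.248602
Step 2: integral(f_4) = integral(16.09x, 0, 0.248602) + integral(4, 0.248602, 1)
       = 16.09*0.248602^2/2 + 4*(1 - 0.248602)
       = 0.497203 + 3.005594
       = 3.502797
Step 3: As n -> infinity, f_n increases to f, so by MCT integral(f_n) -> integral(f) = 16.09/2 = 8.045.
Convergence: integral(f_4) = 3.502797 -> 8.045 as n -> infinity


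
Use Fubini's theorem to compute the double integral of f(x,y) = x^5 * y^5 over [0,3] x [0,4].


By Fubini's theorem, the double integral factors as a product of single integrals:
Step 1: integral_0^3 x^5 dx = [x^6/6] from 0 to 3
     = 3^6/6 = 121.5
Step 2: integral_0^4 y^5 dy = [y^6/6] from 0 to 4
     = 4^6/6 = 682.666667
Step 3: Double integral = 121.5 * 682.666667 = 82944


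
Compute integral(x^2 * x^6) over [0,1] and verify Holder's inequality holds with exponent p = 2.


Step 1: Exact integral of f*g = integral(x^8, 0, 1) = 1/9
     = 0.111111
Step 2: Holder bound with p=2, q=2:
  ||f||_p = (integral x^4 dx)^(1/2) = (1/5)^(1/2) = 0.447214
  ||g||_q = (integral x^12 dx)^(1/2) = (1/13)^(1/2) = 0.27735
Step 3: Holder bound = ||f||_p * ||g||_q = 0.447214 * 0.27735 = 0.124035
Verification: 0.111111 <= 0.124035 (Holder holds)


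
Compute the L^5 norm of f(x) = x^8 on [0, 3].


Step 1: ||f||_5 = (integral_0^3 |x^8|^5 dx)^(1/5)
     = (integral_0^3 x^40 dx)^(1/5)
Step 2: integral_0^3 x^40 dx = [x^41/(41)] from 0 to 3 = 3^41/41
     = 36472996377170786403/41 = 8.895853e+17
Step 3: ||f||_5 = (8.895853e+17)^(1/5) = 3888.996187


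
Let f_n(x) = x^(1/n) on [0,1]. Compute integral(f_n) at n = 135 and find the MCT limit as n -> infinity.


At n = 135: f_135(x) = x^(1/135).
Step 1: integral(x^(1/135), 0, 1) = [x^(1/135+1) / (1/135+1)] from 0 to 1
     = 1 / (1/135 + 1) = 1 / ((135+1)/135) = 135/(135+1)
     = 135/136 = 0.992647
Step 2: As n -> infinity, f_n(x) = x^(1/n) -> 1 for x in (0,1], and f_n is increasing in n.
By MCT, lim_n integral(f_n) = integral(lim_n f_n) = integral(1, 0, 1) = 1.
Step 3: Verify convergence: 135/136 = 0.992647 -> 1


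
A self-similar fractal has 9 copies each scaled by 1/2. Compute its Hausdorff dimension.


For a self-similar set with N copies scaled by 1/r:
dim_H = log(N)/log(r) = log(9)/log(2)
= 2.197225/0.693147
= 3.169925


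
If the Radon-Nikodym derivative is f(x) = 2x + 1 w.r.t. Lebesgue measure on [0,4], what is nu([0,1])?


nu(A) = integral_A (dnu/dmu) dmu = integral_0^1 (2x + 1) dx
Step 1: Antiderivative F(x) = (2/2)x^2 + 1x
Step 2: F(1) = (2/2)*1^2 + 1*1 = 1 + 1 = 2
Step 3: F(0) = (2/2)*0^2 + 1*0 = 0.0 + 0 = 0.0
Step 4: nu([0,1]) = F(1) - F(0) = 2 - 0.0 = 2


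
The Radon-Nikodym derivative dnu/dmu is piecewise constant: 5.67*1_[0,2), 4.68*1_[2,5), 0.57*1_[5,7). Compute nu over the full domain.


Integrate each piece of the Radon-Nikodym derivative:
Step 1: integral_0^2 5.67 dx = 5.67*(2-0) = 5.67*2 = 11.34
Step 2: integral_2^5 4.68 dx = 4.68*(5-2) = 4.68*3 = 14.04
Step 3: integral_5^7 0.57 dx = 0.57*(7-5) = 0.57*2 = 1.14
Total: 11.34 + 14.04 + 1.14 = 26.52


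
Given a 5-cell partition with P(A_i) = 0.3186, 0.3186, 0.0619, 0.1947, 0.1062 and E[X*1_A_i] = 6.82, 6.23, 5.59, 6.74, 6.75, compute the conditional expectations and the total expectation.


For each cell A_i: E[X|A_i] = E[X*1_A_i] / P(A_i)
Step 1: E[X|A_1] = 6.82 / 0.3186 = 21.406152
Step 2: E[X|A_2] = 6.23 / 0.3186 = 19.5543
Step 3: E[X|A_3] = 5.59 / 0.0619 = 90.306947
Step 4: E[X|A_4] = 6.74 / 0.1947 = 34.61736
Step 5: E[X|A_5] = 6.75 / 0.1062 = 63.559322
Verification: E[X] = sum E[X*1_A_i] = 6.82 + 6.23 + 5.59 + 6.74 + 6.75 = 32.13


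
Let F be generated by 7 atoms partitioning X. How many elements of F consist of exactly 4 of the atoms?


Each element of F is a union of some subset of the 7 atoms.
Elements that are unions of exactly 4 atoms correspond to 4-element subsets of the 7 atoms.
Count = C(7, 4) = 7! / (4! * 3!) = 35.


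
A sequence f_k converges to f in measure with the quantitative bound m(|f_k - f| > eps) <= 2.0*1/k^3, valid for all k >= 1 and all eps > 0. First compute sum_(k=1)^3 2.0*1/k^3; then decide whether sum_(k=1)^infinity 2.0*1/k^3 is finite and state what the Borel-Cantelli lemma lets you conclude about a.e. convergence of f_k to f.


Step 1: List the terms 2.0*1/k^3 for k = 1 to 3:
  k=1: 2
  k=2: 0.25
  k=3: 0.074074
Step 2: Partial sum = 2 + 0.25 + 0.074074
     = 2.324074
Step 3: The full series sum_(k>=1) 2.0*1/k^3 converges (p-series with p = 3 > 1; a constant multiple of a convergent series converges).
Step 4: Fix eps > 0. Since sum_k m(|f_k - f| > eps) < infinity, the Borel-Cantelli lemma gives
        m(limsup_k {|f_k - f| > eps}) = 0, i.e. for a.e. x, |f_k(x) - f(x)| <= eps for all large k.
        Applying this with eps = 1/j for j = 1, 2, ... and intersecting the countably many full-measure sets,
        for a.e. x we get limsup_k |f_k(x) - f(x)| <= 1/j for every j, hence f_k -> f almost everywhere.
Conclusion: series converges; Borel-Cantelli yields f_k -> f a.e.


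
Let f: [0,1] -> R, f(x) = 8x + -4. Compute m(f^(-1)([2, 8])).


f^(-1)([2, 8]) = {x : 2 <= 8x + -4 <= 8}
Solving: (2 - -4)/8 <= x <= (8 - -4)/8
= [0.75, 1.5]
Intersecting with [0,1]: [0.75, 1]
Measure = 1 - 0.75 = 0.25


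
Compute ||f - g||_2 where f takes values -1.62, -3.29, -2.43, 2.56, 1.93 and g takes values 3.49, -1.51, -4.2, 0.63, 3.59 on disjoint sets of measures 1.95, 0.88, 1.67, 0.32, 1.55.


Step 1: Compute differences f_i - g_i:
  -1.62 - 3.49 = -5.11
  -3.29 - -1.51 = -1.78
  -2.43 - -4.2 = 1.77
  2.56 - 0.63 = 1.93
  1.93 - 3.59 = -1.66
Step 2: Compute |diff|^2 * measure for each set:
  |-5.11|^2 * 1.95 = 26.1121 * 1.95 = 50.918595
  |-1.78|^2 * 0.88 = 3.1684 * 0.88 = 2.788192
  |1.77|^2 * 1.67 = 3.1329 * 1.67 = 5.231943
  |1.93|^2 * 0.32 = 3.7249 * 0.32 = 1.191968
  |-1.66|^2 * 1.55 = 2.7556 * 1.55 = 4.27118
Step 3: Sum = 64.401878
Step 4: ||f-g||_2 = (64.401878)^(1/2) = 8.025078


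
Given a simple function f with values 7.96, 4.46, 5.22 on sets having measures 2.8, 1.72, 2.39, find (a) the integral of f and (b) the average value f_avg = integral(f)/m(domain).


Step 1: Integral = sum(value_i * measure_i)
= 7.96*2.8 + 4.46*1.72 + 5.22*2.39
= 22.288 + 7.6712 + 12.4758
= 42.435
Step 2: Total measure of domain = 2.8 + 1.72 + 2.39 = 6.91
Step 3: Average value = 42.435 / 6.91 = 6.1411


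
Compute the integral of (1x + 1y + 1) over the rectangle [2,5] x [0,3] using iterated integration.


By Fubini, integrate in x first, then y.
Step 1: Fix y, integrate over x in [2,5]:
  integral(1x + 1y + 1, x=2..5)
  = 1*(5^2 - 2^2)/2 + (1y + 1)*(5 - 2)
  = 10.5 + (1y + 1)*3
  = 10.5 + 3y + 3
  = 13.5 + 3y
Step 2: Integrate over y in [0,3]:
  integral(13.5 + 3y, y=0..3)
  = 13.5*3 + 3*(3^2 - 0^2)/2
  = 40.5 + 13.5
  = 54


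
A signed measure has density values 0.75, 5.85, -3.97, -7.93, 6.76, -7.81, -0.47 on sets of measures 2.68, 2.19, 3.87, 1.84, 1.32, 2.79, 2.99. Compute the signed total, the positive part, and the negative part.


Step 1: Compute signed measure on each set:
  Set 1: 0.75 * 2.68 = 2.01
  Set 2: 5.85 * 2.19 = 12.8115
  Set 3: -3.97 * 3.87 = -15.3639
  Set 4: -7.93 * 1.84 = -14.5912
  Set 5: 6.76 * 1.32 = 8.9232
  Set 6: -7.81 * 2.79 = -21.7899
  Set 7: -0.47 * 2.99 = -1.4053
Step 2: Total signed measure = (2.01) + (12.8115) + (-15.3639) + (-14.5912) + (8.9232) + (-21.7899) + (-1.4053)
     = -29.4056
Step 3: Positive part mu+(X) = sum of positive contributions = 23.7447
Step 4: Negative part mu-(X) = |sum of negative contributions| = 53.1503


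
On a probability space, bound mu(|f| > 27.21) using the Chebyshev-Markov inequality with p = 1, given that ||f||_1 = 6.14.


Chebyshev/Markov inequality: mu(|f| > eps) <= (||f||_p / eps)^p
Step 1: ||f||_1 / eps = 6.14 / 27.21 = 0.225652
Step 2: Raise to power p = 1:
  (0.225652)^1 = 0.225652
Step 3: Therefore mu(|f| > 27.21) <= 0.225652


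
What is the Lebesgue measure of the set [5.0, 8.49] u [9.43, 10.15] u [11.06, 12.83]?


For pairwise disjoint intervals, m(union) = sum of lengths.
= (8.49 - 5.0) + (10.15 - 9.43) + (12.83 - 11.06)
= 3.49 + 0.72 + 1.77
= 5.98


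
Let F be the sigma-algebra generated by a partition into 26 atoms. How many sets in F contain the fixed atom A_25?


Each element of F is a union of some subset S of the 26 atoms.
The element contains A_25 iff A_25 is in S.
So we count subsets S of {A_1,...,A_26} with A_25 in S: choose freely among the other 25 atoms.
Count = 2^(26-1) = 2^25 = 33554432.


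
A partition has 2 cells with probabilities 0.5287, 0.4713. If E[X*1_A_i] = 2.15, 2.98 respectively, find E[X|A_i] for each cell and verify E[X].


For each cell A_i: E[X|A_i] = E[X*1_A_i] / P(A_i)
Step 1: E[X|A_1] = 2.15 / 0.5287 = 4.066578
Step 2: E[X|A_2] = 2.98 / 0.4713 = 6.322937
Verification: E[X] = sum E[X*1_A_i] = 2.15 + 2.98 = 5.13


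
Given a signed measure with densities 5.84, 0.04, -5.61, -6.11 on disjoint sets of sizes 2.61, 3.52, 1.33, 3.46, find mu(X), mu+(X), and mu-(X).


Step 1: Compute signed measure on each set:
  Set 1: 5.84 * 2.61 = 15.2424
  Set 2: 0.04 * 3.52 = 0.1408
  Set 3: -5.61 * 1.33 = -7.4613
  Set 4: -6.11 * 3.46 = -21.1406
Step 2: Total signed measure = (15.2424) + (0.1408) + (-7.4613) + (-21.1406)
     = -13.2187
Step 3: Positive part mu+(X) = sum of positive contributions = 15.3832
Step 4: Negative part mu-(X) = |sum of negative contributions| = 28.6019


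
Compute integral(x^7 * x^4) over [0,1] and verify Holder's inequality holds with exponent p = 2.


Step 1: Exact integral of f*g = integral(x^11, 0, 1) = 1/12
     = 0.083333
Step 2: Holder bound with p=2, q=2:
  ||f||_p = (integral x^14 dx)^(1/2) = (1/15)^(1/2) = 0.258199
  ||g||_q = (integral x^8 dx)^(1/2) = (1/9)^(1/2) = 0.333333
Step 3: Holder bound = ||f||_p * ||g||_q = 0.258199 * 0.333333 = 0.086066
Verification: 0.083333 <= 0.086066 (Holder holds)


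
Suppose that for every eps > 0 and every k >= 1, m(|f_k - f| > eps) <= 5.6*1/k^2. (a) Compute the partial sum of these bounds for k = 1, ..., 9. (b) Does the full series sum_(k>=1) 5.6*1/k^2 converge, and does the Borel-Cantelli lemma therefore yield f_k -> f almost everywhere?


Step 1: List the terms 5.6*1/k^2 for k = 1 to 9:
  k=1: 5.6
  k=2: 1.4
  k=3: 0.622222
  k=4: 0.35
  k=5: 0.224
  k=6: 0.155556
  k=7: 0.114286
  k=8: 0.0875
  k=9: 0.069136
Step 2: Partial sum = 5.6 + 1.4 + 0.622222 + 0.35 + 0.224 + 0.155556 + 0.114286 + 0.0875 + 0.069136
     = 8.622699
Step 3: The full series sum_(k>=1) 5.6*1/k^2 converges (p-series with p = 2 > 1; a constant multiple of a convergent series converges).
Step 4: Fix eps > 0. Since sum_k m(|f_k - f| > eps) < infinity, the Borel-Cantelli lemma gives
        m(limsup_k {|f_k - f| > eps}) = 0, i.e. for a.e. x, |f_k(x) - f(x)| <= eps for all large k.
        Applying this with eps = 1/j for j = 1, 2, ... and intersecting the countably many full-measure sets,
        for a.e. x we get limsup_k |f_k(x) - f(x)| <= 1/j for every j, hence f_k -> f almost everywhere.
Conclusion: series converges; Borel-Cantelli yields f_k -> f a.e.


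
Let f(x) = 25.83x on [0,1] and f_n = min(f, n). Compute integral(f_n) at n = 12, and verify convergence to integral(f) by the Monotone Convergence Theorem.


f(x) = 25.83x on [0,1]; f_n(x) = min(25.83x, n). At n = 12:
Step 1: f(x) reaches 12 at x = 12/25.83 = 0.464576
Step 2: integral(f_12) = integral(25.83x, 0, 0.464576) + integral(12, 0.464576, 1)
       = 25.83*0.464576^2/2 + 12*(1 - 0.464576)
       = 2.787456 + 6.425087
       = 9.212544
Step 3: As n -> infinity, f_n increases to f, so by MCT integral(f_n) -> integral(f) = 25.83/2 = 12.915.
Convergence: integral(f_12) = 9.212544 -> 12.915 as n -> infinity


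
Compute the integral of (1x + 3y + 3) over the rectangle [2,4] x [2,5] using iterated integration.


By Fubini, integrate in x first, then y.
Step 1: Fix y, integrate over x in [2,4]:
  integral(1x + 3y + 3, x=2..4)
  = 1*(4^2 - 2^2)/2 + (3y + 3)*(4 - 2)
  = 6 + (3y + 3)*2
  = 6 + 6y + 6
  = 12 + 6y
Step 2: Integrate over y in [2,5]:
  integral(12 + 6y, y=2..5)
  = 12*3 + 6*(5^2 - 2^2)/2
  = 36 + 63
  = 99


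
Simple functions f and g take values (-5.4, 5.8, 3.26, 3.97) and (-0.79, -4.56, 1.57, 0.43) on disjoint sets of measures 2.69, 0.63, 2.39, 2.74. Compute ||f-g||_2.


Step 1: Compute differences f_i - g_i:
  -5.4 - -0.79 = -4.61
  5.8 - -4.56 = 10.36
  3.26 - 1.57 = 1.69
  3.97 - 0.43 = 3.54
Step 2: Compute |diff|^2 * measure for each set:
  |-4.61|^2 * 2.69 = 21.2521 * 2.69 = 57.168149
  |10.36|^2 * 0.63 = 107.3296 * 0.63 = 67.617648
  |1.69|^2 * 2.39 = 2.8561 * 2.39 = 6.826079
  |3.54|^2 * 2.74 = 12.5316 * 2.74 = 34.336584
Step 3: Sum = 165.94846
Step 4: ||f-g||_2 = (165.94846)^(1/2) = 12.882098


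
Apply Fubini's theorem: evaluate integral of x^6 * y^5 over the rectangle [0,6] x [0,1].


By Fubini's theorem, the double integral factors as a product of single integrals:
Step 1: integral_0^6 x^6 dx = [x^7/7] from 0 to 6
     = 6^7/7 = 39990.857143
Step 2: integral_0^1 y^5 dy = [y^6/6] from 0 to 1
     = 1^6/6 = 0.166667
Step 3: Double integral = 39990.857143 * 0.166667 = 6665.142857


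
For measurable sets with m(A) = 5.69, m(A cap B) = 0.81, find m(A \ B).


m(A \ B) = m(A) - m(A n B)
= 5.69 - 0.81
= 4.88


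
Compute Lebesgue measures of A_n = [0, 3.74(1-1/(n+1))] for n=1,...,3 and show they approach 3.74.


By continuity of measure from below: if A_n increases to A, then m(A_n) -> m(A).
Here A = [0, 3.74], so m(A) = 3.74
Step 1: a_1 = 3.74*(1 - 1/2) = 1.87, m(A_1) = 1.87
Step 2: a_2 = 3.74*(1 - 1/3) = 2.4933, m(A_2) = 2.4933
Step 3: a_3 = 3.74*(1 - 1/4) = 2.805, m(A_3) = 2.805
Limit: m(A_n) -> m([0,3.74]) = 3.74


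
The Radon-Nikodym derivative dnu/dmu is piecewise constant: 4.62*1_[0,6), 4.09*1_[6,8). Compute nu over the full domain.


Integrate each piece of the Radon-Nikodym derivative:
Step 1: integral_0^6 4.62 dx = 4.62*(6-0) = 4.62*6 = 27.72
Step 2: integral_6^8 4.09 dx = 4.09*(8-6) = 4.09*2 = 8.18
Total: 27.72 + 8.18 = 35.9


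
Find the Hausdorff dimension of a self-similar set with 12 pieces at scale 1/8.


For a self-similar set with N copies scaled by 1/r:
dim_H = log(N)/log(r) = log(12)/log(8)
= 2.484907/2.079442
= 1.194988


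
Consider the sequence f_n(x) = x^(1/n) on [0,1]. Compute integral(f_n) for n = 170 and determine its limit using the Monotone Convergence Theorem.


At n = 170: f_170(x) = x^(1/170).
Step 1: integral(x^(1/170), 0, 1) = [x^(1/170+1) / (1/170+1)] from 0 to 1
     = 1 / (1/170 + 1) = 1 / ((170+1)/170) = 170/(170+1)
     = 170/171 = 0.994152
Step 2: As n -> infinity, f_n(x) = x^(1/n) -> 1 for x in (0,1], and f_n is increasing in n.
By MCT, lim_n integral(f_n) = integral(lim_n f_n) = integral(1, 0, 1) = 1.
Step 3: Verify convergence: 170/171 = 0.994152 -> 1


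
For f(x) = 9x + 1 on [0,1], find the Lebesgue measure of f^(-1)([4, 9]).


f^(-1)([4, 9]) = {x : 4 <= 9x + 1 <= 9}
Solving: (4 - 1)/9 <= x <= (9 - 1)/9
= [0.333333, 0.888889]
Intersecting with [0,1]: [0.333333, 0.888889]
Measure = 0.888889 - 0.333333 = 0.555556


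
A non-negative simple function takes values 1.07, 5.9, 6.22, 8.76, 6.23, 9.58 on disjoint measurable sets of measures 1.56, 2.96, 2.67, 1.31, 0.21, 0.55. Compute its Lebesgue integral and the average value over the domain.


Step 1: Integral = sum(value_i * measure_i)
= 1.07*1.56 + 5.9*2.96 + 6.22*2.67 + 8.76*1.31 + 6.23*0.21 + 9.58*0.55
= 1.6692 + 17.464 + 16.6074 + 11.4756 + 1.3083 + 5.269
= 53.7935
Step 2: Total measure of domain = 1.56 + 2.96 + 2.67 + 1.31 + 0.21 + 0.55 = 9.26
Step 3: Average value = 53.7935 / 9.26 = 5.809233


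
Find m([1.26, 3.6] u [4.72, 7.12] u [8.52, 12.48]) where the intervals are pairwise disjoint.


For pairwise disjoint intervals, m(union) = sum of lengths.
= (3.6 - 1.26) + (7.12 - 4.72) + (12.48 - 8.52)
= 2.34 + 2.4 + 3.96
= 8.7


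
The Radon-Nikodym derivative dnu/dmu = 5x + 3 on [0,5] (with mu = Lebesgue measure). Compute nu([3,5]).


nu(A) = integral_A (dnu/dmu) dmu = integral_3^5 (5x + 3) dx
Step 1: Antiderivative F(x) = (5/2)x^2 + 3x
Step 2: F(5) = (5/2)*5^2 + 3*5 = 62.5 + 15 = 77.5
Step 3: F(3) = (5/2)*3^2 + 3*3 = 22.5 + 9 = 31.5
Step 4: nu([3,5]) = F(5) - F(3) = 77.5 - 31.5 = 46


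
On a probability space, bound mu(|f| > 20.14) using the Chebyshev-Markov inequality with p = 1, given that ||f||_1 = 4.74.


Chebyshev/Markov inequality: mu(|f| > eps) <= (||f||_p / eps)^p
Step 1: ||f||_1 / eps = 4.74 / 20.14 = 0.235353
Step 2: Raise to power p = 1:
  (0.235353)^1 = 0.235353
Step 3: Therefore mu(|f| > 20.14) <= 0.235353


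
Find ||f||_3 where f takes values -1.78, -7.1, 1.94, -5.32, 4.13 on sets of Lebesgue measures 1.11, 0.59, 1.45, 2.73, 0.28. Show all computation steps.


Step 1: Compute |f_i|^3 for each value:
  |-1.78|^3 = 5.639752
  |-7.1|^3 = 357.911
  |1.94|^3 = 7.301384
  |-5.32|^3 = 150.568768
  |4.13|^3 = 70.444997
Step 2: Multiply by measures and sum:
  5.639752 * 1.11 = 6.260125
  357.911 * 0.59 = 211.16749
  7.301384 * 1.45 = 10.587007
  150.568768 * 2.73 = 411.052737
  70.444997 * 0.28 = 19.724599
Sum = 6.260125 + 211.16749 + 10.587007 + 411.052737 + 19.724599 = 658.791957
Step 3: Take the p-th root:
||f||_3 = (658.791957)^(1/3) = 8.701272


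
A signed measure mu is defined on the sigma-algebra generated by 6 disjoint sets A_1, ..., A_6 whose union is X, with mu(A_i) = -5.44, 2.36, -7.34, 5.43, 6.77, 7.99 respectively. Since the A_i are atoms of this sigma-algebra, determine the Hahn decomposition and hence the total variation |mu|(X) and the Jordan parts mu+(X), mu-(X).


Step 1: Every measurable set is a union of atoms (the cells / points), so a Hahn decomposition is
  obtained by grouping atoms by sign: P = union of atoms with mu > 0, N = union of the remaining atoms.
  Atoms in P (indices): 2, 4, 5, 6;  atoms in N (indices): 1, 3
  Positive values: 2.36, 5.43, 6.77, 7.99
  Negative values: -5.44, -7.34
Step 2: mu+(X) = mu(P) = sum of positive atom values = 22.55
Step 3: mu-(X) = -mu(N) = sum of |negative atom values| = 12.78
Step 4: |mu|(X) = mu+(X) + mu-(X) = 22.55 + 12.78 = 35.33
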